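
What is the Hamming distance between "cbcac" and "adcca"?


Comparing "cbcac" and "adcca" position by position:
  Position 0: 'c' vs 'a' => differ
  Position 1: 'b' vs 'd' => differ
  Position 2: 'c' vs 'c' => same
  Position 3: 'a' vs 'c' => differ
  Position 4: 'c' vs 'a' => differ
Total differences (Hamming distance): 4

4


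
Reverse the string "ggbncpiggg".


Input: ggbncpiggg
Reading characters right to left:
  Position 9: 'g'
  Position 8: 'g'
  Position 7: 'g'
  Position 6: 'i'
  Position 5: 'p'
  Position 4: 'c'
  Position 3: 'n'
  Position 2: 'b'
  Position 1: 'g'
  Position 0: 'g'
Reversed: gggipcnbgg

gggipcnbgg


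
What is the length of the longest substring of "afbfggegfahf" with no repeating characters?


Input: "afbfggegfahf"
Sliding window (track last position of each char):
  Position 0 ('a'): window [0,0] length 1 -- new best
  Position 1 ('f'): window [0,1] length 2 -- new best
  Position 2 ('b'): window [0,2] length 3 -- new best
  Position 3 ('f'): repeat (last at 1), move window start to 2
  Position 3 ('f'): window [2,3] length 2
  Position 4 ('g'): window [2,4] length 3
  Position 5 ('g'): repeat (last at 4), move window start to 5
  Position 5 ('g'): window [5,5] length 1
  Position 6 ('e'): window [5,6] length 2
  Position 7 ('g'): repeat (last at 5), move window start to 6
  Position 7 ('g'): window [6,7] length 2
  Position 8 ('f'): window [6,8] length 3
  Position 9 ('a'): window [6,9] length 4 -- new best
  Position 10 ('h'): window [6,10] length 5 -- new best
  Position 11 ('f'): repeat (last at 8), move window start to 9
  Position 11 ('f'): window [9,11] length 3
Longest substring with no repeats: "egfah" with length 5

5


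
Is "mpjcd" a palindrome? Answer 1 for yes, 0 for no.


Input: mpjcd
Reversed: dcjpm
  Compare pos 0 ('m') with pos 4 ('d'): MISMATCH
  Compare pos 1 ('p') with pos 3 ('c'): MISMATCH
Result: not a palindrome

0


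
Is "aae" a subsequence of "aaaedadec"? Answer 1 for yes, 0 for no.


Check if "aae" is a subsequence of "aaaedadec"
Greedy scan:
  Position 0 ('a'): matches sub[0] = 'a'
  Position 1 ('a'): matches sub[1] = 'a'
  Position 2 ('a'): no match needed
  Position 3 ('e'): matches sub[2] = 'e'
  Position 4 ('d'): no match needed
  Position 5 ('a'): no match needed
  Position 6 ('d'): no match needed
  Position 7 ('e'): no match needed
  Position 8 ('c'): no match needed
All 3 characters matched => is a subsequence

1


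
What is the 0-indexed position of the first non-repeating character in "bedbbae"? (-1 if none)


Input: bedbbae
Character frequencies:
  'a': 1
  'b': 3
  'd': 1
  'e': 2
Scanning left to right for freq == 1:
  Position 0 ('b'): freq=3, skip
  Position 1 ('e'): freq=2, skip
  Position 2 ('d'): unique! => answer = 2

2


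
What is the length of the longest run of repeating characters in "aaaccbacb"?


Input: "aaaccbacb"
Scanning for longest run:
  Position 1 ('a'): continues run of 'a', length=2
  Position 2 ('a'): continues run of 'a', length=3
  Position 3 ('c'): new char, reset run to 1
  Position 4 ('c'): continues run of 'c', length=2
  Position 5 ('b'): new char, reset run to 1
  Position 6 ('a'): new char, reset run to 1
  Position 7 ('c'): new char, reset run to 1
  Position 8 ('b'): new char, reset run to 1
Longest run: 'a' with length 3

3


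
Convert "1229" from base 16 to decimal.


Input: "1229" in base 16
Positional expansion:
  Digit '1' (value 1) x 16^3 = 4096
  Digit '2' (value 2) x 16^2 = 512
  Digit '2' (value 2) x 16^1 = 32
  Digit '9' (value 9) x 16^0 = 9
Sum = 4649

4649


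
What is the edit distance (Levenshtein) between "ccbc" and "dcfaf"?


Computing edit distance: "ccbc" -> "dcfaf"
DP table:
           d    c    f    a    f
      0    1    2    3    4    5
  c   1    1    1    2    3    4
  c   2    2    1    2    3    4
  b   3    3    2    2    3    4
  c   4    4    3    3    3    4
Edit distance = dp[4][5] = 4

4


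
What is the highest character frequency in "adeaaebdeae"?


Input: adeaaebdeae
Character counts:
  'a': 4
  'b': 1
  'd': 2
  'e': 4
Maximum frequency: 4

4


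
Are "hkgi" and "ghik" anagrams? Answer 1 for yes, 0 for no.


Strings: "hkgi", "ghik"
Sorted first:  ghik
Sorted second: ghik
Sorted forms match => anagrams

1


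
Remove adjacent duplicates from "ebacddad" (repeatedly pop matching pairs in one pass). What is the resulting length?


Input: ebacddad
Stack-based adjacent duplicate removal:
  Read 'e': push. Stack: e
  Read 'b': push. Stack: eb
  Read 'a': push. Stack: eba
  Read 'c': push. Stack: ebac
  Read 'd': push. Stack: ebacd
  Read 'd': matches stack top 'd' => pop. Stack: ebac
  Read 'a': push. Stack: ebaca
  Read 'd': push. Stack: ebacad
Final stack: "ebacad" (length 6)

6


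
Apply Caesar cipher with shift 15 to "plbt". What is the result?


Caesar cipher: shift "plbt" by 15
  'p' (pos 15) + 15 = pos 4 = 'e'
  'l' (pos 11) + 15 = pos 0 = 'a'
  'b' (pos 1) + 15 = pos 16 = 'q'
  't' (pos 19) + 15 = pos 8 = 'i'
Result: eaqi

eaqi


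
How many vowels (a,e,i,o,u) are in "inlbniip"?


Input: inlbniip
Checking each character:
  'i' at position 0: vowel (running total: 1)
  'n' at position 1: consonant
  'l' at position 2: consonant
  'b' at position 3: consonant
  'n' at position 4: consonant
  'i' at position 5: vowel (running total: 2)
  'i' at position 6: vowel (running total: 3)
  'p' at position 7: consonant
Total vowels: 3

3


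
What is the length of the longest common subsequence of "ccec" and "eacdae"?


LCS of "ccec" and "eacdae"
DP table:
           e    a    c    d    a    e
      0    0    0    0    0    0    0
  c   0    0    0    1    1    1    1
  c   0    0    0    1    1    1    1
  e   0    1    1    1    1    1    2
  c   0    1    1    2    2    2    2
LCS length = dp[4][6] = 2

2


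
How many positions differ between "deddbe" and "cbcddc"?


Comparing "deddbe" and "cbcddc" position by position:
  Position 0: 'd' vs 'c' => DIFFER
  Position 1: 'e' vs 'b' => DIFFER
  Position 2: 'd' vs 'c' => DIFFER
  Position 3: 'd' vs 'd' => same
  Position 4: 'b' vs 'd' => DIFFER
  Position 5: 'e' vs 'c' => DIFFER
Positions that differ: 5

5


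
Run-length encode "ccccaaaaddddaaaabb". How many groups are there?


Input: ccccaaaaddddaaaabb
Scanning for consecutive runs:
  Group 1: 'c' x 4 (positions 0-3)
  Group 2: 'a' x 4 (positions 4-7)
  Group 3: 'd' x 4 (positions 8-11)
  Group 4: 'a' x 4 (positions 12-15)
  Group 5: 'b' x 2 (positions 16-17)
Total groups: 5

5


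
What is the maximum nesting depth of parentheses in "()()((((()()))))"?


Input: "()()((((()()))))"
Tracking depth:
  Position 0 '(': depth becomes 1
  Position 1 ')': depth becomes 0
  Position 2 '(': depth becomes 1
  Position 3 ')': depth becomes 0
  Position 4 '(': depth becomes 1
  Position 5 '(': depth becomes 2
  Position 6 '(': depth becomes 3
  Position 7 '(': depth becomes 4
  Position 8 '(': depth becomes 5
  Position 9 ')': depth becomes 4
  Position 10 '(': depth becomes 5
  Position 11 ')': depth becomes 4
  Position 12 ')': depth becomes 3
  Position 13 ')': depth becomes 2
  Position 14 ')': depth becomes 1
  Position 15 ')': depth becomes 0
Maximum depth reached: 5

5


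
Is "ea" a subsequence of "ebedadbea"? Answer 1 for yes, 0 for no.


Check if "ea" is a subsequence of "ebedadbea"
Greedy scan:
  Position 0 ('e'): matches sub[0] = 'e'
  Position 1 ('b'): no match needed
  Position 2 ('e'): no match needed
  Position 3 ('d'): no match needed
  Position 4 ('a'): matches sub[1] = 'a'
  Position 5 ('d'): no match needed
  Position 6 ('b'): no match needed
  Position 7 ('e'): no match needed
  Position 8 ('a'): no match needed
All 2 characters matched => is a subsequence

1


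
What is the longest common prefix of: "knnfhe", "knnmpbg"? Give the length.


Words: knnfhe, knnmpbg
  Position 0: all 'k' => match
  Position 1: all 'n' => match
  Position 2: all 'n' => match
  Position 3: ('f', 'm') => mismatch, stop
LCP = "knn" (length 3)

3


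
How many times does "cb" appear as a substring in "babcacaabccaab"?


Searching for "cb" in "babcacaabccaab"
Scanning each position:
  Position 0: "ba" => no
  Position 1: "ab" => no
  Position 2: "bc" => no
  Position 3: "ca" => no
  Position 4: "ac" => no
  Position 5: "ca" => no
  Position 6: "aa" => no
  Position 7: "ab" => no
  Position 8: "bc" => no
  Position 9: "cc" => no
  Position 10: "ca" => no
  Position 11: "aa" => no
  Position 12: "ab" => no
Total occurrences: 0

0


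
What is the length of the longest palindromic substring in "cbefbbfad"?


Input: "cbefbbfad"
Checking substrings for palindromes:
  [3:7] "fbbf" (len 4) => palindrome
  [4:6] "bb" (len 2) => palindrome
Longest palindromic substring: "fbbf" with length 4

4


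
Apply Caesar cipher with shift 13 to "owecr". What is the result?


Caesar cipher: shift "owecr" by 13
  'o' (pos 14) + 13 = pos 1 = 'b'
  'w' (pos 22) + 13 = pos 9 = 'j'
  'e' (pos 4) + 13 = pos 17 = 'r'
  'c' (pos 2) + 13 = pos 15 = 'p'
  'r' (pos 17) + 13 = pos 4 = 'e'
Result: bjrpe

bjrpe


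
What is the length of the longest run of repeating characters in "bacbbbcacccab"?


Input: "bacbbbcacccab"
Scanning for longest run:
  Position 1 ('a'): new char, reset run to 1
  Position 2 ('c'): new char, reset run to 1
  Position 3 ('b'): new char, reset run to 1
  Position 4 ('b'): continues run of 'b', length=2
  Position 5 ('b'): continues run of 'b', length=3
  Position 6 ('c'): new char, reset run to 1
  Position 7 ('a'): new char, reset run to 1
  Position 8 ('c'): new char, reset run to 1
  Position 9 ('c'): continues run of 'c', length=2
  Position 10 ('c'): continues run of 'c', length=3
  Position 11 ('a'): new char, reset run to 1
  Position 12 ('b'): new char, reset run to 1
Longest run: 'b' with length 3

3


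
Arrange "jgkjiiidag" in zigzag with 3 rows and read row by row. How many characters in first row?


Zigzag "jgkjiiidag" into 3 rows:
Placing characters:
  'j' => row 0
  'g' => row 1
  'k' => row 2
  'j' => row 1
  'i' => row 0
  'i' => row 1
  'i' => row 2
  'd' => row 1
  'a' => row 0
  'g' => row 1
Rows:
  Row 0: "jia"
  Row 1: "gjidg"
  Row 2: "ki"
First row length: 3

3


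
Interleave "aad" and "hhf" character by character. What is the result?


Interleaving "aad" and "hhf":
  Position 0: 'a' from first, 'h' from second => "ah"
  Position 1: 'a' from first, 'h' from second => "ah"
  Position 2: 'd' from first, 'f' from second => "df"
Result: ahahdf

ahahdf


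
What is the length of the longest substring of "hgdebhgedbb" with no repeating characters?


Input: "hgdebhgedbb"
Sliding window (track last position of each char):
  Position 0 ('h'): window [0,0] length 1 -- new best
  Position 1 ('g'): window [0,1] length 2 -- new best
  Position 2 ('d'): window [0,2] length 3 -- new best
  Position 3 ('e'): window [0,3] length 4 -- new best
  Position 4 ('b'): window [0,4] length 5 -- new best
  Position 5 ('h'): repeat (last at 0), move window start to 1
  Position 5 ('h'): window [1,5] length 5
  Position 6 ('g'): repeat (last at 1), move window start to 2
  Position 6 ('g'): window [2,6] length 5
  Position 7 ('e'): repeat (last at 3), move window start to 4
  Position 7 ('e'): window [4,7] length 4
  Position 8 ('d'): window [4,8] length 5
  Position 9 ('b'): repeat (last at 4), move window start to 5
  Position 9 ('b'): window [5,9] length 5
  Position 10 ('b'): repeat (last at 9), move window start to 10
  Position 10 ('b'): window [10,10] length 1
Longest substring with no repeats: "hgdeb" with length 5

5


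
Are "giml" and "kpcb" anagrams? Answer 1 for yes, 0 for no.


Strings: "giml", "kpcb"
Sorted first:  gilm
Sorted second: bckp
Differ at position 0: 'g' vs 'b' => not anagrams

0


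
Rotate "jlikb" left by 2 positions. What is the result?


Input: "jlikb", rotate left by 2
First 2 characters: "jl"
Remaining characters: "ikb"
Concatenate remaining + first: "ikb" + "jl" = "ikbjl"

ikbjl


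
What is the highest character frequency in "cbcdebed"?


Input: cbcdebed
Character counts:
  'b': 2
  'c': 2
  'd': 2
  'e': 2
Maximum frequency: 2

2


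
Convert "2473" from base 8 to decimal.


Input: "2473" in base 8
Positional expansion:
  Digit '2' (value 2) x 8^3 = 1024
  Digit '4' (value 4) x 8^2 = 256
  Digit '7' (value 7) x 8^1 = 56
  Digit '3' (value 3) x 8^0 = 3
Sum = 1339

1339


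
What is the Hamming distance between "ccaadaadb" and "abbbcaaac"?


Comparing "ccaadaadb" and "abbbcaaac" position by position:
  Position 0: 'c' vs 'a' => differ
  Position 1: 'c' vs 'b' => differ
  Position 2: 'a' vs 'b' => differ
  Position 3: 'a' vs 'b' => differ
  Position 4: 'd' vs 'c' => differ
  Position 5: 'a' vs 'a' => same
  Position 6: 'a' vs 'a' => same
  Position 7: 'd' vs 'a' => differ
  Position 8: 'b' vs 'c' => differ
Total differences (Hamming distance): 7

7


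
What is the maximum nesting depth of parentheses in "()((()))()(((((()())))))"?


Input: "()((()))()(((((()())))))"
Tracking depth:
  Position 0 '(': depth becomes 1
  Position 1 ')': depth becomes 0
  Position 2 '(': depth becomes 1
  Position 3 '(': depth becomes 2
  Position 4 '(': depth becomes 3
  Position 5 ')': depth becomes 2
  Position 6 ')': depth becomes 1
  Position 7 ')': depth becomes 0
  Position 8 '(': depth becomes 1
  Position 9 ')': depth becomes 0
  Position 10 '(': depth becomes 1
  Position 11 '(': depth becomes 2
  Position 12 '(': depth becomes 3
  Position 13 '(': depth becomes 4
  Position 14 '(': depth becomes 5
  Position 15 '(': depth becomes 6
  Position 16 ')': depth becomes 5
  Position 17 '(': depth becomes 6
  Position 18 ')': depth becomes 5
  Position 19 ')': depth becomes 4
  Position 20 ')': depth becomes 3
  Position 21 ')': depth becomes 2
  Position 22 ')': depth becomes 1
  Position 23 ')': depth becomes 0
Maximum depth reached: 6

6


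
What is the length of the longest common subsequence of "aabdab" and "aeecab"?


LCS of "aabdab" and "aeecab"
DP table:
           a    e    e    c    a    b
      0    0    0    0    0    0    0
  a   0    1    1    1    1    1    1
  a   0    1    1    1    1    2    2
  b   0    1    1    1    1    2    3
  d   0    1    1    1    1    2    3
  a   0    1    1    1    1    2    3
  b   0    1    1    1    1    2    3
LCS length = dp[6][6] = 3

3


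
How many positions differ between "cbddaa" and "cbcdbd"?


Comparing "cbddaa" and "cbcdbd" position by position:
  Position 0: 'c' vs 'c' => same
  Position 1: 'b' vs 'b' => same
  Position 2: 'd' vs 'c' => DIFFER
  Position 3: 'd' vs 'd' => same
  Position 4: 'a' vs 'b' => DIFFER
  Position 5: 'a' vs 'd' => DIFFER
Positions that differ: 3

3


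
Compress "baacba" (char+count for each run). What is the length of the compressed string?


Input: baacba
Runs:
  'b' x 1 => "b1"
  'a' x 2 => "a2"
  'c' x 1 => "c1"
  'b' x 1 => "b1"
  'a' x 1 => "a1"
Compressed: "b1a2c1b1a1"
Compressed length: 10

10


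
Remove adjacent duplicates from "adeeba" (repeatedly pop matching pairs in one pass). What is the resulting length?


Input: adeeba
Stack-based adjacent duplicate removal:
  Read 'a': push. Stack: a
  Read 'd': push. Stack: ad
  Read 'e': push. Stack: ade
  Read 'e': matches stack top 'e' => pop. Stack: ad
  Read 'b': push. Stack: adb
  Read 'a': push. Stack: adba
Final stack: "adba" (length 4)

4


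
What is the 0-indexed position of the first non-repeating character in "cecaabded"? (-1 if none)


Input: cecaabded
Character frequencies:
  'a': 2
  'b': 1
  'c': 2
  'd': 2
  'e': 2
Scanning left to right for freq == 1:
  Position 0 ('c'): freq=2, skip
  Position 1 ('e'): freq=2, skip
  Position 2 ('c'): freq=2, skip
  Position 3 ('a'): freq=2, skip
  Position 4 ('a'): freq=2, skip
  Position 5 ('b'): unique! => answer = 5

5


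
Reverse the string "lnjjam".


Input: lnjjam
Reading characters right to left:
  Position 5: 'm'
  Position 4: 'a'
  Position 3: 'j'
  Position 2: 'j'
  Position 1: 'n'
  Position 0: 'l'
Reversed: majjnl

majjnl


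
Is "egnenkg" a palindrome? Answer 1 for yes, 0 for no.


Input: egnenkg
Reversed: gknenge
  Compare pos 0 ('e') with pos 6 ('g'): MISMATCH
  Compare pos 1 ('g') with pos 5 ('k'): MISMATCH
  Compare pos 2 ('n') with pos 4 ('n'): match
Result: not a palindrome

0


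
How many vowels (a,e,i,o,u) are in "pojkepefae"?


Input: pojkepefae
Checking each character:
  'p' at position 0: consonant
  'o' at position 1: vowel (running total: 1)
  'j' at position 2: consonant
  'k' at position 3: consonant
  'e' at position 4: vowel (running total: 2)
  'p' at position 5: consonant
  'e' at position 6: vowel (running total: 3)
  'f' at position 7: consonant
  'a' at position 8: vowel (running total: 4)
  'e' at position 9: vowel (running total: 5)
Total vowels: 5

5


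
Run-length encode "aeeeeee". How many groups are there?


Input: aeeeeee
Scanning for consecutive runs:
  Group 1: 'a' x 1 (positions 0-0)
  Group 2: 'e' x 6 (positions 1-6)
Total groups: 2

2


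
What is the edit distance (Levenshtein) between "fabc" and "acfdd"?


Computing edit distance: "fabc" -> "acfdd"
DP table:
           a    c    f    d    d
      0    1    2    3    4    5
  f   1    1    2    2    3    4
  a   2    1    2    3    3    4
  b   3    2    2    3    4    4
  c   4    3    2    3    4    5
Edit distance = dp[4][5] = 5

5


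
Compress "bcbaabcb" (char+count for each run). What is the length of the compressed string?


Input: bcbaabcb
Runs:
  'b' x 1 => "b1"
  'c' x 1 => "c1"
  'b' x 1 => "b1"
  'a' x 2 => "a2"
  'b' x 1 => "b1"
  'c' x 1 => "c1"
  'b' x 1 => "b1"
Compressed: "b1c1b1a2b1c1b1"
Compressed length: 14

14


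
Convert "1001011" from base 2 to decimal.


Input: "1001011" in base 2
Positional expansion:
  Digit '1' (value 1) x 2^6 = 64
  Digit '0' (value 0) x 2^5 = 0
  Digit '0' (value 0) x 2^4 = 0
  Digit '1' (value 1) x 2^3 = 8
  Digit '0' (value 0) x 2^2 = 0
  Digit '1' (value 1) x 2^1 = 2
  Digit '1' (value 1) x 2^0 = 1
Sum = 75

75


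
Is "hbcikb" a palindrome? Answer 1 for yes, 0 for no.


Input: hbcikb
Reversed: bkicbh
  Compare pos 0 ('h') with pos 5 ('b'): MISMATCH
  Compare pos 1 ('b') with pos 4 ('k'): MISMATCH
  Compare pos 2 ('c') with pos 3 ('i'): MISMATCH
Result: not a palindrome

0


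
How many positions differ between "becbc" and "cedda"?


Comparing "becbc" and "cedda" position by position:
  Position 0: 'b' vs 'c' => DIFFER
  Position 1: 'e' vs 'e' => same
  Position 2: 'c' vs 'd' => DIFFER
  Position 3: 'b' vs 'd' => DIFFER
  Position 4: 'c' vs 'a' => DIFFER
Positions that differ: 4

4


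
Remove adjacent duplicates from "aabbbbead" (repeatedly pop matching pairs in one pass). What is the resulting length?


Input: aabbbbead
Stack-based adjacent duplicate removal:
  Read 'a': push. Stack: a
  Read 'a': matches stack top 'a' => pop. Stack: (empty)
  Read 'b': push. Stack: b
  Read 'b': matches stack top 'b' => pop. Stack: (empty)
  Read 'b': push. Stack: b
  Read 'b': matches stack top 'b' => pop. Stack: (empty)
  Read 'e': push. Stack: e
  Read 'a': push. Stack: ea
  Read 'd': push. Stack: ead
Final stack: "ead" (length 3)

3


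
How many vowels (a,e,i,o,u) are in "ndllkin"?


Input: ndllkin
Checking each character:
  'n' at position 0: consonant
  'd' at position 1: consonant
  'l' at position 2: consonant
  'l' at position 3: consonant
  'k' at position 4: consonant
  'i' at position 5: vowel (running total: 1)
  'n' at position 6: consonant
Total vowels: 1

1


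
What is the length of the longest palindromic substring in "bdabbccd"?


Input: "bdabbccd"
Checking substrings for palindromes:
  [3:5] "bb" (len 2) => palindrome
  [5:7] "cc" (len 2) => palindrome
Longest palindromic substring: "bb" with length 2

2


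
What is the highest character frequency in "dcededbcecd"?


Input: dcededbcecd
Character counts:
  'b': 1
  'c': 3
  'd': 4
  'e': 3
Maximum frequency: 4

4


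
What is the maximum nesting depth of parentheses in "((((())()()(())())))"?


Input: "((((())()()(())())))"
Tracking depth:
  Position 0 '(': depth becomes 1
  Position 1 '(': depth becomes 2
  Position 2 '(': depth becomes 3
  Position 3 '(': depth becomes 4
  Position 4 '(': depth becomes 5
  Position 5 ')': depth becomes 4
  Position 6 ')': depth becomes 3
  Position 7 '(': depth becomes 4
  Position 8 ')': depth becomes 3
  Position 9 '(': depth becomes 4
  Position 10 ')': depth becomes 3
  Position 11 '(': depth becomes 4
  Position 12 '(': depth becomes 5
  Position 13 ')': depth becomes 4
  Position 14 ')': depth becomes 3
  Position 15 '(': depth becomes 4
  Position 16 ')': depth becomes 3
  Position 17 ')': depth becomes 2
  Position 18 ')': depth becomes 1
  Position 19 ')': depth becomes 0
Maximum depth reached: 5

5


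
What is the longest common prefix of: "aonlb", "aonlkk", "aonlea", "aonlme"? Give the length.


Words: aonlb, aonlkk, aonlea, aonlme
  Position 0: all 'a' => match
  Position 1: all 'o' => match
  Position 2: all 'n' => match
  Position 3: all 'l' => match
  Position 4: ('b', 'k', 'e', 'm') => mismatch, stop
LCP = "aonl" (length 4)

4


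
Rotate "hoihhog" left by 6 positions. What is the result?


Input: "hoihhog", rotate left by 6
First 6 characters: "hoihho"
Remaining characters: "g"
Concatenate remaining + first: "g" + "hoihho" = "ghoihho"

ghoihho


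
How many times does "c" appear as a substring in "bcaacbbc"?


Searching for "c" in "bcaacbbc"
Scanning each position:
  Position 0: "b" => no
  Position 1: "c" => MATCH
  Position 2: "a" => no
  Position 3: "a" => no
  Position 4: "c" => MATCH
  Position 5: "b" => no
  Position 6: "b" => no
  Position 7: "c" => MATCH
Total occurrences: 3

3


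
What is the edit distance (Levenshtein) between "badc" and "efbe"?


Computing edit distance: "badc" -> "efbe"
DP table:
           e    f    b    e
      0    1    2    3    4
  b   1    1    2    2    3
  a   2    2    2    3    3
  d   3    3    3    3    4
  c   4    4    4    4    4
Edit distance = dp[4][4] = 4

4


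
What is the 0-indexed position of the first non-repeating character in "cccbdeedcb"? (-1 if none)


Input: cccbdeedcb
Character frequencies:
  'b': 2
  'c': 4
  'd': 2
  'e': 2
Scanning left to right for freq == 1:
  Position 0 ('c'): freq=4, skip
  Position 1 ('c'): freq=4, skip
  Position 2 ('c'): freq=4, skip
  Position 3 ('b'): freq=2, skip
  Position 4 ('d'): freq=2, skip
  Position 5 ('e'): freq=2, skip
  Position 6 ('e'): freq=2, skip
  Position 7 ('d'): freq=2, skip
  Position 8 ('c'): freq=4, skip
  Position 9 ('b'): freq=2, skip
  No unique character found => answer = -1

-1


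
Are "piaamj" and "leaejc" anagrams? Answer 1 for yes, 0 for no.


Strings: "piaamj", "leaejc"
Sorted first:  aaijmp
Sorted second: aceejl
Differ at position 1: 'a' vs 'c' => not anagrams

0


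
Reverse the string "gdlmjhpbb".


Input: gdlmjhpbb
Reading characters right to left:
  Position 8: 'b'
  Position 7: 'b'
  Position 6: 'p'
  Position 5: 'h'
  Position 4: 'j'
  Position 3: 'm'
  Position 2: 'l'
  Position 1: 'd'
  Position 0: 'g'
Reversed: bbphjmldg

bbphjmldg


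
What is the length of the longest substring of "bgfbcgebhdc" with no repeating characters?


Input: "bgfbcgebhdc"
Sliding window (track last position of each char):
  Position 0 ('b'): window [0,0] length 1 -- new best
  Position 1 ('g'): window [0,1] length 2 -- new best
  Position 2 ('f'): window [0,2] length 3 -- new best
  Position 3 ('b'): repeat (last at 0), move window start to 1
  Position 3 ('b'): window [1,3] length 3
  Position 4 ('c'): window [1,4] length 4 -- new best
  Position 5 ('g'): repeat (last at 1), move window start to 2
  Position 5 ('g'): window [2,5] length 4
  Position 6 ('e'): window [2,6] length 5 -- new best
  Position 7 ('b'): repeat (last at 3), move window start to 4
  Position 7 ('b'): window [4,7] length 4
  Position 8 ('h'): window [4,8] length 5
  Position 9 ('d'): window [4,9] length 6 -- new best
  Position 10 ('c'): repeat (last at 4), move window start to 5
  Position 10 ('c'): window [5,10] length 6
Longest substring with no repeats: "cgebhd" with length 6

6


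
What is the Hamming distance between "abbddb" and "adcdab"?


Comparing "abbddb" and "adcdab" position by position:
  Position 0: 'a' vs 'a' => same
  Position 1: 'b' vs 'd' => differ
  Position 2: 'b' vs 'c' => differ
  Position 3: 'd' vs 'd' => same
  Position 4: 'd' vs 'a' => differ
  Position 5: 'b' vs 'b' => same
Total differences (Hamming distance): 3

3


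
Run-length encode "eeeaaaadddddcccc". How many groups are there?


Input: eeeaaaadddddcccc
Scanning for consecutive runs:
  Group 1: 'e' x 3 (positions 0-2)
  Group 2: 'a' x 4 (positions 3-6)
  Group 3: 'd' x 5 (positions 7-11)
  Group 4: 'c' x 4 (positions 12-15)
Total groups: 4

4


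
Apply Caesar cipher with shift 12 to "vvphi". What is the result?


Caesar cipher: shift "vvphi" by 12
  'v' (pos 21) + 12 = pos 7 = 'h'
  'v' (pos 21) + 12 = pos 7 = 'h'
  'p' (pos 15) + 12 = pos 1 = 'b'
  'h' (pos 7) + 12 = pos 19 = 't'
  'i' (pos 8) + 12 = pos 20 = 'u'
Result: hhbtu

hhbtu


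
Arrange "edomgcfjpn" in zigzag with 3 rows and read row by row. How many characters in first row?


Zigzag "edomgcfjpn" into 3 rows:
Placing characters:
  'e' => row 0
  'd' => row 1
  'o' => row 2
  'm' => row 1
  'g' => row 0
  'c' => row 1
  'f' => row 2
  'j' => row 1
  'p' => row 0
  'n' => row 1
Rows:
  Row 0: "egp"
  Row 1: "dmcjn"
  Row 2: "of"
First row length: 3

3


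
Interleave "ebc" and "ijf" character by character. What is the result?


Interleaving "ebc" and "ijf":
  Position 0: 'e' from first, 'i' from second => "ei"
  Position 1: 'b' from first, 'j' from second => "bj"
  Position 2: 'c' from first, 'f' from second => "cf"
Result: eibjcf

eibjcf


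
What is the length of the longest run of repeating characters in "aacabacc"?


Input: "aacabacc"
Scanning for longest run:
  Position 1 ('a'): continues run of 'a', length=2
  Position 2 ('c'): new char, reset run to 1
  Position 3 ('a'): new char, reset run to 1
  Position 4 ('b'): new char, reset run to 1
  Position 5 ('a'): new char, reset run to 1
  Position 6 ('c'): new char, reset run to 1
  Position 7 ('c'): continues run of 'c', length=2
Longest run: 'a' with length 2

2


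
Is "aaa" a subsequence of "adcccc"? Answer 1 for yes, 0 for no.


Check if "aaa" is a subsequence of "adcccc"
Greedy scan:
  Position 0 ('a'): matches sub[0] = 'a'
  Position 1 ('d'): no match needed
  Position 2 ('c'): no match needed
  Position 3 ('c'): no match needed
  Position 4 ('c'): no match needed
  Position 5 ('c'): no match needed
Only matched 1/3 characters => not a subsequence

0


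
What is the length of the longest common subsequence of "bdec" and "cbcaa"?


LCS of "bdec" and "cbcaa"
DP table:
           c    b    c    a    a
      0    0    0    0    0    0
  b   0    0    1    1    1    1
  d   0    0    1    1    1    1
  e   0    0    1    1    1    1
  c   0    1    1    2    2    2
LCS length = dp[4][5] = 2

2


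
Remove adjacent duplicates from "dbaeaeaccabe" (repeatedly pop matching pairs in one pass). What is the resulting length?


Input: dbaeaeaccabe
Stack-based adjacent duplicate removal:
  Read 'd': push. Stack: d
  Read 'b': push. Stack: db
  Read 'a': push. Stack: dba
  Read 'e': push. Stack: dbae
  Read 'a': push. Stack: dbaea
  Read 'e': push. Stack: dbaeae
  Read 'a': push. Stack: dbaeaea
  Read 'c': push. Stack: dbaeaeac
  Read 'c': matches stack top 'c' => pop. Stack: dbaeaea
  Read 'a': matches stack top 'a' => pop. Stack: dbaeae
  Read 'b': push. Stack: dbaeaeb
  Read 'e': push. Stack: dbaeaebe
Final stack: "dbaeaebe" (length 8)

8


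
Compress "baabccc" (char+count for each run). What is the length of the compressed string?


Input: baabccc
Runs:
  'b' x 1 => "b1"
  'a' x 2 => "a2"
  'b' x 1 => "b1"
  'c' x 3 => "c3"
Compressed: "b1a2b1c3"
Compressed length: 8

8


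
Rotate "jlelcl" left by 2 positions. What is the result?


Input: "jlelcl", rotate left by 2
First 2 characters: "jl"
Remaining characters: "elcl"
Concatenate remaining + first: "elcl" + "jl" = "elcljl"

elcljl


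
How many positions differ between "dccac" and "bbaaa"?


Comparing "dccac" and "bbaaa" position by position:
  Position 0: 'd' vs 'b' => DIFFER
  Position 1: 'c' vs 'b' => DIFFER
  Position 2: 'c' vs 'a' => DIFFER
  Position 3: 'a' vs 'a' => same
  Position 4: 'c' vs 'a' => DIFFER
Positions that differ: 4

4


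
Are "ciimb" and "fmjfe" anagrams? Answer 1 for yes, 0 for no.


Strings: "ciimb", "fmjfe"
Sorted first:  bciim
Sorted second: effjm
Differ at position 0: 'b' vs 'e' => not anagrams

0


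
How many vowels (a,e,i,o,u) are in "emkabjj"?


Input: emkabjj
Checking each character:
  'e' at position 0: vowel (running total: 1)
  'm' at position 1: consonant
  'k' at position 2: consonant
  'a' at position 3: vowel (running total: 2)
  'b' at position 4: consonant
  'j' at position 5: consonant
  'j' at position 6: consonant
Total vowels: 2

2


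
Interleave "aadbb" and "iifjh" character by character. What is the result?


Interleaving "aadbb" and "iifjh":
  Position 0: 'a' from first, 'i' from second => "ai"
  Position 1: 'a' from first, 'i' from second => "ai"
  Position 2: 'd' from first, 'f' from second => "df"
  Position 3: 'b' from first, 'j' from second => "bj"
  Position 4: 'b' from first, 'h' from second => "bh"
Result: aiaidfbjbh

aiaidfbjbh


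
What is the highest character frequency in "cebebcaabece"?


Input: cebebcaabece
Character counts:
  'a': 2
  'b': 3
  'c': 3
  'e': 4
Maximum frequency: 4

4


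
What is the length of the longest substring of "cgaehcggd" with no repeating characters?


Input: "cgaehcggd"
Sliding window (track last position of each char):
  Position 0 ('c'): window [0,0] length 1 -- new best
  Position 1 ('g'): window [0,1] length 2 -- new best
  Position 2 ('a'): window [0,2] length 3 -- new best
  Position 3 ('e'): window [0,3] length 4 -- new best
  Position 4 ('h'): window [0,4] length 5 -- new best
  Position 5 ('c'): repeat (last at 0), move window start to 1
  Position 5 ('c'): window [1,5] length 5
  Position 6 ('g'): repeat (last at 1), move window start to 2
  Position 6 ('g'): window [2,6] length 5
  Position 7 ('g'): repeat (last at 6), move window start to 7
  Position 7 ('g'): window [7,7] length 1
  Position 8 ('d'): window [7,8] length 2
Longest substring with no repeats: "cgaeh" with length 5

5


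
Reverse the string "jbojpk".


Input: jbojpk
Reading characters right to left:
  Position 5: 'k'
  Position 4: 'p'
  Position 3: 'j'
  Position 2: 'o'
  Position 1: 'b'
  Position 0: 'j'
Reversed: kpjobj

kpjobj


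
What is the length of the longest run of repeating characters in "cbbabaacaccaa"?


Input: "cbbabaacaccaa"
Scanning for longest run:
  Position 1 ('b'): new char, reset run to 1
  Position 2 ('b'): continues run of 'b', length=2
  Position 3 ('a'): new char, reset run to 1
  Position 4 ('b'): new char, reset run to 1
  Position 5 ('a'): new char, reset run to 1
  Position 6 ('a'): continues run of 'a', length=2
  Position 7 ('c'): new char, reset run to 1
  Position 8 ('a'): new char, reset run to 1
  Position 9 ('c'): new char, reset run to 1
  Position 10 ('c'): continues run of 'c', length=2
  Position 11 ('a'): new char, reset run to 1
  Position 12 ('a'): continues run of 'a', length=2
Longest run: 'b' with length 2

2


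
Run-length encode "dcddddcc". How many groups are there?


Input: dcddddcc
Scanning for consecutive runs:
  Group 1: 'd' x 1 (positions 0-0)
  Group 2: 'c' x 1 (positions 1-1)
  Group 3: 'd' x 4 (positions 2-5)
  Group 4: 'c' x 2 (positions 6-7)
Total groups: 4

4


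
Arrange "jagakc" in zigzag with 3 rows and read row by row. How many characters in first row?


Zigzag "jagakc" into 3 rows:
Placing characters:
  'j' => row 0
  'a' => row 1
  'g' => row 2
  'a' => row 1
  'k' => row 0
  'c' => row 1
Rows:
  Row 0: "jk"
  Row 1: "aac"
  Row 2: "g"
First row length: 2

2


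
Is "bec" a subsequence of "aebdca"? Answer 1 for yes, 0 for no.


Check if "bec" is a subsequence of "aebdca"
Greedy scan:
  Position 0 ('a'): no match needed
  Position 1 ('e'): no match needed
  Position 2 ('b'): matches sub[0] = 'b'
  Position 3 ('d'): no match needed
  Position 4 ('c'): no match needed
  Position 5 ('a'): no match needed
Only matched 1/3 characters => not a subsequence

0


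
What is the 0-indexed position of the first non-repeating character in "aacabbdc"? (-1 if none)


Input: aacabbdc
Character frequencies:
  'a': 3
  'b': 2
  'c': 2
  'd': 1
Scanning left to right for freq == 1:
  Position 0 ('a'): freq=3, skip
  Position 1 ('a'): freq=3, skip
  Position 2 ('c'): freq=2, skip
  Position 3 ('a'): freq=3, skip
  Position 4 ('b'): freq=2, skip
  Position 5 ('b'): freq=2, skip
  Position 6 ('d'): unique! => answer = 6

6


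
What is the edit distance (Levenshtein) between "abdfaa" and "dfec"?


Computing edit distance: "abdfaa" -> "dfec"
DP table:
           d    f    e    c
      0    1    2    3    4
  a   1    1    2    3    4
  b   2    2    2    3    4
  d   3    2    3    3    4
  f   4    3    2    3    4
  a   5    4    3    3    4
  a   6    5    4    4    4
Edit distance = dp[6][4] = 4

4


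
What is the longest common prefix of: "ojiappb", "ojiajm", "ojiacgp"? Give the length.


Words: ojiappb, ojiajm, ojiacgp
  Position 0: all 'o' => match
  Position 1: all 'j' => match
  Position 2: all 'i' => match
  Position 3: all 'a' => match
  Position 4: ('p', 'j', 'c') => mismatch, stop
LCP = "ojia" (length 4)

4


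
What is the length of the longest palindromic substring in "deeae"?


Input: "deeae"
Checking substrings for palindromes:
  [2:5] "eae" (len 3) => palindrome
  [1:3] "ee" (len 2) => palindrome
Longest palindromic substring: "eae" with length 3

3


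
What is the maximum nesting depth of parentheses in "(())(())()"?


Input: "(())(())()"
Tracking depth:
  Position 0 '(': depth becomes 1
  Position 1 '(': depth becomes 2
  Position 2 ')': depth becomes 1
  Position 3 ')': depth becomes 0
  Position 4 '(': depth becomes 1
  Position 5 '(': depth becomes 2
  Position 6 ')': depth becomes 1
  Position 7 ')': depth becomes 0
  Position 8 '(': depth becomes 1
  Position 9 ')': depth becomes 0
Maximum depth reached: 2

2


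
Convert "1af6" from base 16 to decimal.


Input: "1af6" in base 16
Positional expansion:
  Digit '1' (value 1) x 16^3 = 4096
  Digit 'a' (value 10) x 16^2 = 2560
  Digit 'f' (value 15) x 16^1 = 240
  Digit '6' (value 6) x 16^0 = 6
Sum = 6902

6902


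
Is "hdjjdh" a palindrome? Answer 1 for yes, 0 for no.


Input: hdjjdh
Reversed: hdjjdh
  Compare pos 0 ('h') with pos 5 ('h'): match
  Compare pos 1 ('d') with pos 4 ('d'): match
  Compare pos 2 ('j') with pos 3 ('j'): match
Result: palindrome

1


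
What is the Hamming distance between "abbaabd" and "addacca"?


Comparing "abbaabd" and "addacca" position by position:
  Position 0: 'a' vs 'a' => same
  Position 1: 'b' vs 'd' => differ
  Position 2: 'b' vs 'd' => differ
  Position 3: 'a' vs 'a' => same
  Position 4: 'a' vs 'c' => differ
  Position 5: 'b' vs 'c' => differ
  Position 6: 'd' vs 'a' => differ
Total differences (Hamming distance): 5

5


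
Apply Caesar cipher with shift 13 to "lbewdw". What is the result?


Caesar cipher: shift "lbewdw" by 13
  'l' (pos 11) + 13 = pos 24 = 'y'
  'b' (pos 1) + 13 = pos 14 = 'o'
  'e' (pos 4) + 13 = pos 17 = 'r'
  'w' (pos 22) + 13 = pos 9 = 'j'
  'd' (pos 3) + 13 = pos 16 = 'q'
  'w' (pos 22) + 13 = pos 9 = 'j'
Result: yorjqj

yorjqj


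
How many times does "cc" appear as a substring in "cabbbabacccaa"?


Searching for "cc" in "cabbbabacccaa"
Scanning each position:
  Position 0: "ca" => no
  Position 1: "ab" => no
  Position 2: "bb" => no
  Position 3: "bb" => no
  Position 4: "ba" => no
  Position 5: "ab" => no
  Position 6: "ba" => no
  Position 7: "ac" => no
  Position 8: "cc" => MATCH
  Position 9: "cc" => MATCH
  Position 10: "ca" => no
  Position 11: "aa" => no
Total occurrences: 2

2


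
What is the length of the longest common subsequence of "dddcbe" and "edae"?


LCS of "dddcbe" and "edae"
DP table:
           e    d    a    e
      0    0    0    0    0
  d   0    0    1    1    1
  d   0    0    1    1    1
  d   0    0    1    1    1
  c   0    0    1    1    1
  b   0    0    1    1    1
  e   0    1    1    1    2
LCS length = dp[6][4] = 2

2


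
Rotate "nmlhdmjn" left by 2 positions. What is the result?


Input: "nmlhdmjn", rotate left by 2
First 2 characters: "nm"
Remaining characters: "lhdmjn"
Concatenate remaining + first: "lhdmjn" + "nm" = "lhdmjnnm"

lhdmjnnm


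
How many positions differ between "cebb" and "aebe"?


Comparing "cebb" and "aebe" position by position:
  Position 0: 'c' vs 'a' => DIFFER
  Position 1: 'e' vs 'e' => same
  Position 2: 'b' vs 'b' => same
  Position 3: 'b' vs 'e' => DIFFER
Positions that differ: 2

2


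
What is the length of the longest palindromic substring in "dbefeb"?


Input: "dbefeb"
Checking substrings for palindromes:
  [1:6] "befeb" (len 5) => palindrome
  [2:5] "efe" (len 3) => palindrome
Longest palindromic substring: "befeb" with length 5

5


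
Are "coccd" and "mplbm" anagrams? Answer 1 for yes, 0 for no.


Strings: "coccd", "mplbm"
Sorted first:  cccdo
Sorted second: blmmp
Differ at position 0: 'c' vs 'b' => not anagrams

0


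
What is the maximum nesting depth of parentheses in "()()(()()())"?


Input: "()()(()()())"
Tracking depth:
  Position 0 '(': depth becomes 1
  Position 1 ')': depth becomes 0
  Position 2 '(': depth becomes 1
  Position 3 ')': depth becomes 0
  Position 4 '(': depth becomes 1
  Position 5 '(': depth becomes 2
  Position 6 ')': depth becomes 1
  Position 7 '(': depth becomes 2
  Position 8 ')': depth becomes 1
  Position 9 '(': depth becomes 2
  Position 10 ')': depth becomes 1
  Position 11 ')': depth becomes 0
Maximum depth reached: 2

2


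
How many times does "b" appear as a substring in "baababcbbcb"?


Searching for "b" in "baababcbbcb"
Scanning each position:
  Position 0: "b" => MATCH
  Position 1: "a" => no
  Position 2: "a" => no
  Position 3: "b" => MATCH
  Position 4: "a" => no
  Position 5: "b" => MATCH
  Position 6: "c" => no
  Position 7: "b" => MATCH
  Position 8: "b" => MATCH
  Position 9: "c" => no
  Position 10: "b" => MATCH
Total occurrences: 6

6


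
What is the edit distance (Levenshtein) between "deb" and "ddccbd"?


Computing edit distance: "deb" -> "ddccbd"
DP table:
           d    d    c    c    b    d
      0    1    2    3    4    5    6
  d   1    0    1    2    3    4    5
  e   2    1    1    2    3    4    5
  b   3    2    2    2    3    3    4
Edit distance = dp[3][6] = 4

4


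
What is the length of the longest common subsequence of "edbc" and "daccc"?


LCS of "edbc" and "daccc"
DP table:
           d    a    c    c    c
      0    0    0    0    0    0
  e   0    0    0    0    0    0
  d   0    1    1    1    1    1
  b   0    1    1    1    1    1
  c   0    1    1    2    2    2
LCS length = dp[4][5] = 2

2


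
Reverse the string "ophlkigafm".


Input: ophlkigafm
Reading characters right to left:
  Position 9: 'm'
  Position 8: 'f'
  Position 7: 'a'
  Position 6: 'g'
  Position 5: 'i'
  Position 4: 'k'
  Position 3: 'l'
  Position 2: 'h'
  Position 1: 'p'
  Position 0: 'o'
Reversed: mfagiklhpo

mfagiklhpo


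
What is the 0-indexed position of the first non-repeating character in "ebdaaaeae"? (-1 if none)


Input: ebdaaaeae
Character frequencies:
  'a': 4
  'b': 1
  'd': 1
  'e': 3
Scanning left to right for freq == 1:
  Position 0 ('e'): freq=3, skip
  Position 1 ('b'): unique! => answer = 1

1


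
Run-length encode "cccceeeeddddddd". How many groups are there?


Input: cccceeeeddddddd
Scanning for consecutive runs:
  Group 1: 'c' x 4 (positions 0-3)
  Group 2: 'e' x 4 (positions 4-7)
  Group 3: 'd' x 7 (positions 8-14)
Total groups: 3

3


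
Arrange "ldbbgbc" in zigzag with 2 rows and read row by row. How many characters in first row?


Zigzag "ldbbgbc" into 2 rows:
Placing characters:
  'l' => row 0
  'd' => row 1
  'b' => row 0
  'b' => row 1
  'g' => row 0
  'b' => row 1
  'c' => row 0
Rows:
  Row 0: "lbgc"
  Row 1: "dbb"
First row length: 4

4
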